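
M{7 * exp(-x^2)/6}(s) 7 * gamma(s/2)/12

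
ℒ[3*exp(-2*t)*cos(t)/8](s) 3*(s + 2)/(8*((s + 2)^2 + 1))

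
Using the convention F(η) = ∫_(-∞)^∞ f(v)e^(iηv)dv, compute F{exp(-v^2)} sqrt(pi)*exp(-η^2/4)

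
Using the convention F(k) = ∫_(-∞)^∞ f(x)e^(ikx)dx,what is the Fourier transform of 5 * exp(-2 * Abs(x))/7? 20/(7 * (k^2 + 4))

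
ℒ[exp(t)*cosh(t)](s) (s - 1)/(s*(s - 2))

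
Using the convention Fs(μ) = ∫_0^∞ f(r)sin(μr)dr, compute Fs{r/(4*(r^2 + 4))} pi*exp(-2*μ)/8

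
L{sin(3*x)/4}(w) 3/(4*(w^2 + 9))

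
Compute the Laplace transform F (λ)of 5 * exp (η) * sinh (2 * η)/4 5/ (2 * ( (λ - 1)^2 - 4))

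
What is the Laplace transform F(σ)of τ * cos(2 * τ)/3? (σ^2 - 4)/(3 * (σ^2+4)^2)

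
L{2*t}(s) 2/s^2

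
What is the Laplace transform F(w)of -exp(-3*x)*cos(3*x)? (-w - 3)/((w + 3)^2 + 9)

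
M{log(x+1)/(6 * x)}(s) -pi * csc(pi * s)/(6 * s - 6)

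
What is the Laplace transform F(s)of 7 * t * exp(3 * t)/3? 7/(3 * (s - 3)^2)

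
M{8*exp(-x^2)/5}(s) 4*gamma(s/2)/5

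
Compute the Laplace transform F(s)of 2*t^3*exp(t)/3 4/(s - 1)^4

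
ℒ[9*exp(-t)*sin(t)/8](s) 9/(8*((s + 1)^2 + 1))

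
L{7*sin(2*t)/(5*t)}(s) 7*atan(2/s)/5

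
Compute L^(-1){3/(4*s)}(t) 3/4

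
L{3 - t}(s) 3/s - 1/s^2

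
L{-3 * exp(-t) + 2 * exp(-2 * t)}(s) 2/(s + 2) - 3/(s + 1)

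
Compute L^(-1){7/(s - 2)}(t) 7*exp(2*t)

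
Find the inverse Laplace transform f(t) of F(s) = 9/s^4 3 * t^3/2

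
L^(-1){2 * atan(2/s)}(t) 2 * sin(2 * t)/t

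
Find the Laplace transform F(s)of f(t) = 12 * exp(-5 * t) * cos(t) 12 * (s + 5)/((s + 5)^2 + 1)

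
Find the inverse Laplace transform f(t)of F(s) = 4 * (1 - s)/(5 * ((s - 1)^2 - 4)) -4 * exp(t) * cosh(2 * t)/5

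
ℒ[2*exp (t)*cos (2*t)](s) 2*(s - 1)/ ( (s - 1)^2 + 4)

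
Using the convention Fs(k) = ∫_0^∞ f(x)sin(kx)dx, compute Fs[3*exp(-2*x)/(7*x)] 3*atan(k/2)/7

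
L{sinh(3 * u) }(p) 3/(p^2 - 9) 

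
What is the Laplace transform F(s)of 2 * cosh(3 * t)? 2 * s/(s^2 - 9)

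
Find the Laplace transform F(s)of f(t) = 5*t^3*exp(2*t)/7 30/(7*(s - 2)^4)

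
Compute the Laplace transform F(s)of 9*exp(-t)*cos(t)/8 9*(s + 1)/(8*((s + 1)^2 + 1))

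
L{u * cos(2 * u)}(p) (p^2 - 4)/(p^2 + 4)^2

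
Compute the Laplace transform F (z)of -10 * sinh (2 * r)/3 -20/ (3 * z^2 - 12)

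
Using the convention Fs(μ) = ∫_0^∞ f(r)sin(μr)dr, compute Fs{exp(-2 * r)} μ/(μ^2+4)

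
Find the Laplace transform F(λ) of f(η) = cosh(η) λ/(λ^2-1) 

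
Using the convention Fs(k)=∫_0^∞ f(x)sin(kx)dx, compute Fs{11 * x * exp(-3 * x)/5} 66 * k/(5 * (k^2 + 9)^2)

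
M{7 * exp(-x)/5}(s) 7 * gamma(s)/5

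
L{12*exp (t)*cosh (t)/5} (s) 12*(s - 1)/ (5*s*(s - 2))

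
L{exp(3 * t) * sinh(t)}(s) 1/((s - 3)^2 - 1)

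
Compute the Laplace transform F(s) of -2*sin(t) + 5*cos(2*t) 5*s/(s^2 + 4) - 2/(s^2 + 1) 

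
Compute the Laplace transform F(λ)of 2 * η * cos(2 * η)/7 2 * (λ^2-4)/(7 * (λ^2 + 4)^2)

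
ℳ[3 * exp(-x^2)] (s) 3 * gamma(s/2)/2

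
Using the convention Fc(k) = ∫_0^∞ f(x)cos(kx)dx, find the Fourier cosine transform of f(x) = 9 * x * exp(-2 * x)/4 9 * (4 - k^2)/(4 * (k^2 + 4)^2)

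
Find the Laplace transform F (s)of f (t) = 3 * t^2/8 3/ (4 * s^3)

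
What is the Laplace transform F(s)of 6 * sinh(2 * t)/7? 12/(7 * (s^2 - 4))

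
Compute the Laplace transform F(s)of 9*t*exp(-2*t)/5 9/(5*(s + 2)^2)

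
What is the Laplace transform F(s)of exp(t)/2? 1/(2 * (s - 1))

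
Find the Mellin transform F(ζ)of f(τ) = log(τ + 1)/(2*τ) -pi*csc(pi*ζ)/(2*ζ - 2)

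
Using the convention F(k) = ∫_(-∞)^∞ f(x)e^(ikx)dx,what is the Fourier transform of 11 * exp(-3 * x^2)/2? 11 * sqrt(3) * sqrt(pi) * exp(-k^2/12)/6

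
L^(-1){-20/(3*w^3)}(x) -10*x^2/3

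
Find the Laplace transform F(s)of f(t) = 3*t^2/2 3/s^3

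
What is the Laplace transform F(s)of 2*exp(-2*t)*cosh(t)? 2*(s+2)/((s+2)^2 - 1)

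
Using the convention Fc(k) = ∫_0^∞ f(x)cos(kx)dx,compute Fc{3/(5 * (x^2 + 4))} 3 * pi * exp(-2 * k)/20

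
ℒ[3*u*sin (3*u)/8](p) 9*p/ (4*(p^2 + 9)^2)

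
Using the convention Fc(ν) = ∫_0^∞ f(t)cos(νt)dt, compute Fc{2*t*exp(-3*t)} 2*(9 - ν^2)/(ν^2 + 9)^2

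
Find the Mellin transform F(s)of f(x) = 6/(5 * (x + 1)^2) -6 * pi * (s - 1)/(5 * sin(pi * s))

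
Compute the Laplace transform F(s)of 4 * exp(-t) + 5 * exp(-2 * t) 4/(s + 1) + 5/(s + 2)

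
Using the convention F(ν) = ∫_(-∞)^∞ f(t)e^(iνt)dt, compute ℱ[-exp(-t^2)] -sqrt(pi) * exp(-ν^2/4)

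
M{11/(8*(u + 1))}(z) 11*pi*csc(pi*z)/8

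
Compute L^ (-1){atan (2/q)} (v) sin (2 * v)/v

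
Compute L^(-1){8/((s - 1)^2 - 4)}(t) 4 * exp(t) * sinh(2 * t)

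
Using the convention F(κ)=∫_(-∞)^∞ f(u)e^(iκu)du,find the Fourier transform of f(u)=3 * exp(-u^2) 3 * sqrt(pi) * exp(-κ^2/4)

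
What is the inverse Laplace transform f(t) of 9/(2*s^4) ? 3*t^3/4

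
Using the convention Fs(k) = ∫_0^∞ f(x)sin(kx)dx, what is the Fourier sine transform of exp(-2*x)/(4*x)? atan(k/2)/4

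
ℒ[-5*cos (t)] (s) -5*s/ (s^2 + 1)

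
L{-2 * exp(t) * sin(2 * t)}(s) -4/((s - 1)^2 + 4)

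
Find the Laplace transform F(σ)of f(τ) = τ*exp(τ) (σ - 1)^(-2)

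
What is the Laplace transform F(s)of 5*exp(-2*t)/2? 5/(2*(s + 2))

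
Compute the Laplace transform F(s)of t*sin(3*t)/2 3*s/(s^2+9)^2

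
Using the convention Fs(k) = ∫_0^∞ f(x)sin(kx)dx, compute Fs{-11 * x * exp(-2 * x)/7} -44 * k/(7 * (k^2 + 4)^2)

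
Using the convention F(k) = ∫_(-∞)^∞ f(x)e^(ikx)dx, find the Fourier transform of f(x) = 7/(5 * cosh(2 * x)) 7 * pi/(10 * cosh(pi * k/4))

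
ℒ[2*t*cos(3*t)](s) 2*(s^2-9) /(s^2+9) ^2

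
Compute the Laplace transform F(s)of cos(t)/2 s/(2*(s^2 + 1))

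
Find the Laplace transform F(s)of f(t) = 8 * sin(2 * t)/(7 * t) 8 * atan(2/s)/7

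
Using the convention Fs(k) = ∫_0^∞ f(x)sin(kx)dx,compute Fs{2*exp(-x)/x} 2*atan(k)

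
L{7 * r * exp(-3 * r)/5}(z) 7/(5 * (z+3)^2)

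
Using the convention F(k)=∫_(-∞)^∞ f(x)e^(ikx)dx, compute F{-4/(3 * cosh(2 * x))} -2 * pi/(3 * cosh(pi * k/4))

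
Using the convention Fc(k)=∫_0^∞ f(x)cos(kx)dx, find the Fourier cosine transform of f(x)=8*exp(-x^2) 4*sqrt(pi)*exp(-k^2/4)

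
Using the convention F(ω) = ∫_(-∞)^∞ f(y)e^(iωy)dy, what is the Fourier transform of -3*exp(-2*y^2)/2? -3*sqrt(2)*sqrt(pi)*exp(-ω^2/8)/4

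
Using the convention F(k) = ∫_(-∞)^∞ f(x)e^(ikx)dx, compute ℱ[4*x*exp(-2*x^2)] sqrt(2)*I*sqrt(pi)*k*exp(-k^2/8)/2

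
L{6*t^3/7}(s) 36/(7*s^4)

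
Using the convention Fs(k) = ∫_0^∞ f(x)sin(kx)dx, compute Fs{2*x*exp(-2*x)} 8*k/(k^2+4)^2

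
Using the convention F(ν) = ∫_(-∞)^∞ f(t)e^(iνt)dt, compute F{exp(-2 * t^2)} sqrt(2) * sqrt(pi) * exp(-ν^2/8)/2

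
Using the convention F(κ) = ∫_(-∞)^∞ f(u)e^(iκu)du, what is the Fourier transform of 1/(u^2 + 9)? pi * exp(-3 * Abs(κ))/3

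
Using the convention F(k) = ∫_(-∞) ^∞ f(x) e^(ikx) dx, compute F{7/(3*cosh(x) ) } 7*pi/(3*cosh(pi*k/2) ) 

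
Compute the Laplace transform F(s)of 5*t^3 30/s^4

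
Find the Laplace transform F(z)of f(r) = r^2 2/z^3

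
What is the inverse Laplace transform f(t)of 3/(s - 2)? 3 * exp(2 * t)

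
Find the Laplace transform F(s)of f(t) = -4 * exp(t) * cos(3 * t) 4 * (1 - s)/((s - 1)^2 + 9)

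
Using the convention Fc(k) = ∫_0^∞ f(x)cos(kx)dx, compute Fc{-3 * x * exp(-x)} 3 * (k^2 - 1)/(k^2+1)^2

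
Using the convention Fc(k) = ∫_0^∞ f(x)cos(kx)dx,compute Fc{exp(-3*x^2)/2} sqrt(3)*sqrt(pi)*exp(-k^2/12)/12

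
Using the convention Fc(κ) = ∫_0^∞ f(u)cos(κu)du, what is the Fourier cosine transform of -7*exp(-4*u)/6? -14/(3*κ^2 + 48)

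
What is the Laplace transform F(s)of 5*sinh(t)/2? 5/(2*(s^2 - 1))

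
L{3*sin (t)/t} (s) 3*atan (1/s)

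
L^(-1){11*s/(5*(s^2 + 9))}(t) 11*cos(3*t)/5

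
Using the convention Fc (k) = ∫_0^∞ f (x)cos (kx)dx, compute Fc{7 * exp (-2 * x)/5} 14/ (5 * (k^2+4))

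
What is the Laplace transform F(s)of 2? 2/s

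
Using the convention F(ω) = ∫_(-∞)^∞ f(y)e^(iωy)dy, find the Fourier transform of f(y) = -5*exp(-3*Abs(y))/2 -15/(ω^2 + 9)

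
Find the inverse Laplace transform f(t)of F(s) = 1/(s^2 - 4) sinh(2 * t)/2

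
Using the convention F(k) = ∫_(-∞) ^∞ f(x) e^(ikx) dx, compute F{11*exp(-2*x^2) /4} 11*sqrt(2)*sqrt(pi)*exp(-k^2/8) /8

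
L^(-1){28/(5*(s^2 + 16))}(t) 7*sin(4*t)/5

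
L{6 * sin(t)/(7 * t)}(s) 6 * atan(1/s)/7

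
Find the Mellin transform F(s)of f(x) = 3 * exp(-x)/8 3 * gamma(s)/8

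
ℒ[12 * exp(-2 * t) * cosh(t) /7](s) 12 * (s+2) /(7 * ((s+2) ^2 - 1) ) 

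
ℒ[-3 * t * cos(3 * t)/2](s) 3 * (9 - s^2)/(2 * (s^2 + 9)^2)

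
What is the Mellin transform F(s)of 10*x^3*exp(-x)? 10*gamma(s + 3)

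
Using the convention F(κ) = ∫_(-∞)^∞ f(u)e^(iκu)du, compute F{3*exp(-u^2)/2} 3*sqrt(pi)*exp(-κ^2/4)/2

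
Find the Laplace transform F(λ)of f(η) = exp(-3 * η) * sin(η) 1/((λ + 3)^2 + 1)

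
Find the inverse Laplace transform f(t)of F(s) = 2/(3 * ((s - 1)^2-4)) exp(t) * sinh(2 * t)/3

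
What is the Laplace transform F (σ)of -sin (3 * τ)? -3/ (σ^2+9)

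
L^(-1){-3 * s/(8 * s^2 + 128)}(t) -3 * cos(4 * t)/8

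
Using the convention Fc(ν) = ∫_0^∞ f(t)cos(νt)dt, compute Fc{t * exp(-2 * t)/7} (4 - ν^2)/(7 * (ν^2 + 4)^2)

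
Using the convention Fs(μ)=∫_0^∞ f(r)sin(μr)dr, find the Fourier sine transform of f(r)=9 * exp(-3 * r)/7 9 * μ/(7 * (μ^2 + 9))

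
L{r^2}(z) 2/z^3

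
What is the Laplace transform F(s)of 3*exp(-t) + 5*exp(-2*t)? 3/(s + 1) + 5/(s + 2)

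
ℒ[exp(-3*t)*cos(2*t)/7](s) (s + 3)/(7*((s + 3)^2 + 4))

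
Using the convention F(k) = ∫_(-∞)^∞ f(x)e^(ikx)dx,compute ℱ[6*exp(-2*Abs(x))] 24/(k^2 + 4)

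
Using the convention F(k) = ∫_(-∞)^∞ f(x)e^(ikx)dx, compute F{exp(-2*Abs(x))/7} 4/(7*(k^2 + 4))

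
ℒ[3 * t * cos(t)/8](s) 3 * (s^2 - 1)/(8 * (s^2 + 1)^2)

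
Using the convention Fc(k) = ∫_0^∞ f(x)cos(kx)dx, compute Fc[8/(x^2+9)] 4*pi*exp(-3*k)/3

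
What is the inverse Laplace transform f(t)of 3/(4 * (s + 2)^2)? 3 * t * exp(-2 * t)/4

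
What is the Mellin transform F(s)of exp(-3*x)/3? gamma(s)/(3*3^s)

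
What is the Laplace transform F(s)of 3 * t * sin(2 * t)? 12 * s/(s^2 + 4)^2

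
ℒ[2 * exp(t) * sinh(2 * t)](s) 4/((s - 1)^2-4)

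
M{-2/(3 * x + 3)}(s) -2 * pi * csc(pi * s)/3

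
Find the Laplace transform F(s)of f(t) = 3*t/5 3/(5*s^2)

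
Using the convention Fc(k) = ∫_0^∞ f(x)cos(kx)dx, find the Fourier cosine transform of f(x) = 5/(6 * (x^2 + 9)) 5 * pi * exp(-3 * k)/36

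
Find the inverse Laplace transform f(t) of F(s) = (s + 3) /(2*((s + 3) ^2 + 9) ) exp(-3*t)*cos(3*t) /2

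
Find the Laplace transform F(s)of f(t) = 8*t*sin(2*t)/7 32*s/(7*(s^2 + 4)^2)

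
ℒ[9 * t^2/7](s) 18/(7 * s^3)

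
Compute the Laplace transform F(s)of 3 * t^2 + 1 6/s^3 + 1/s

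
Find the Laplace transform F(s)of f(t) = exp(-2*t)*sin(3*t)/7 3/(7*((s+2)^2+9))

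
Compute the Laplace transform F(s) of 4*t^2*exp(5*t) 8/(s - 5) ^3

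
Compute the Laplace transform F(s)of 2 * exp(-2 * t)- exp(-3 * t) 2/(s + 2)-1/(s + 3)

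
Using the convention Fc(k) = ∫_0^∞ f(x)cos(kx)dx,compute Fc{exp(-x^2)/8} sqrt(pi) * exp(-k^2/4)/16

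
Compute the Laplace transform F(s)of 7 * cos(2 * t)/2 7 * s/(2 * (s^2 + 4))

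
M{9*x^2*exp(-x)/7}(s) 9*gamma(s + 2)/7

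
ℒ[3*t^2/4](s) 3/(2*s^3) 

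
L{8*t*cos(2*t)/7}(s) 8*(s^2 - 4)/(7*(s^2 + 4)^2)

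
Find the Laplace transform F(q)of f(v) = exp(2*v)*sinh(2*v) 2/(q*(q - 4))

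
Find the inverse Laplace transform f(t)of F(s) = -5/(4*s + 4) -5*exp(-t)/4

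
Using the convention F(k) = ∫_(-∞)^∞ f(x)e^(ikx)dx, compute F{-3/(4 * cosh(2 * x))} -3 * pi/(8 * cosh(pi * k/4))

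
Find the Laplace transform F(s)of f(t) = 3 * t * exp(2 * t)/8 3/(8 * (s - 2)^2)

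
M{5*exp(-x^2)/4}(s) 5*gamma(s/2)/8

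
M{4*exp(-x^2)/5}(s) 2*gamma(s/2)/5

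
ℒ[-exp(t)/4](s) -1/(4 * s - 4)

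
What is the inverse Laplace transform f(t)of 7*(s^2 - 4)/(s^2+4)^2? 7*t*cos(2*t)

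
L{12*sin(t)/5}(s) 12/(5*(s^2 + 1))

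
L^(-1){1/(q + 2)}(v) exp(-2*v)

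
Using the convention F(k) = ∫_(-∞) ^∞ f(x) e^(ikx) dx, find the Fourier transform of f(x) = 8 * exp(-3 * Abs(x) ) 48/(k^2+9) 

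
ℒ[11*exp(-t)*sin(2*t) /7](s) 22/(7*((s+1) ^2+4) ) 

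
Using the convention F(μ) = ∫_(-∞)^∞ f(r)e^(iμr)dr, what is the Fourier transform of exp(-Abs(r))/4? 1/(2*(μ^2 + 1))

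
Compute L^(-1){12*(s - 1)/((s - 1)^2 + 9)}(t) 12*exp(t)*cos(3*t)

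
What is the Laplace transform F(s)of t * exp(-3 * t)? (s + 3)^(-2)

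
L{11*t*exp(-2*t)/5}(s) 11/(5*(s + 2)^2)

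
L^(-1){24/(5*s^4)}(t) 4*t^3/5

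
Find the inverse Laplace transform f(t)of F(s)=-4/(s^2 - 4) -2 * sinh(2 * t)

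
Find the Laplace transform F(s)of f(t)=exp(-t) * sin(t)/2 1/(2 * ((s + 1)^2 + 1))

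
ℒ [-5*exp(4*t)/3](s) -5/(3*s - 12)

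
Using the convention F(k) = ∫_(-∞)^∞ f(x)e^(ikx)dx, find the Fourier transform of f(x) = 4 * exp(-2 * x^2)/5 2 * sqrt(2) * sqrt(pi) * exp(-k^2/8)/5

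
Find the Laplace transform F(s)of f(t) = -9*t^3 -54/s^4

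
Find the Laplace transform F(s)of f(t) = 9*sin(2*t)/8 9/(4*(s^2 + 4))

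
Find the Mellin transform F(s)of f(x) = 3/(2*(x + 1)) 3*pi*csc(pi*s)/2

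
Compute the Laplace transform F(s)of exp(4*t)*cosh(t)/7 (s - 4)/(7*((s - 4)^2 - 1))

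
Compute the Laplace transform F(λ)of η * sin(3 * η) 6 * λ/(λ^2 + 9)^2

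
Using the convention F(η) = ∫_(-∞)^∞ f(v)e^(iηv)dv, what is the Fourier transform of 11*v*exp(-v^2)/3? 11*I*sqrt(pi)*η*exp(-η^2/4)/6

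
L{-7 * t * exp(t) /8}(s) -7/(8 * (s - 1) ^2) 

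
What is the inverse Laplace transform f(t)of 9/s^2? 9 * t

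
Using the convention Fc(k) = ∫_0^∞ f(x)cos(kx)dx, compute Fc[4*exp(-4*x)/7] 16/(7*(k^2+16))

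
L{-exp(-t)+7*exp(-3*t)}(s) 7/(s+3) - 1/(s+1)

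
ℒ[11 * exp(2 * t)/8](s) 11/(8 * (s - 2))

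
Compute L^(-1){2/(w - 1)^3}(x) x^2 * exp(x)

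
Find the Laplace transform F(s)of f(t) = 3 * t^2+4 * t 4/s^2+6/s^3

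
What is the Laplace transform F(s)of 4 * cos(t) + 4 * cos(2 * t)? 4 * s/(s^2 + 1) + 4 * s/(s^2 + 4)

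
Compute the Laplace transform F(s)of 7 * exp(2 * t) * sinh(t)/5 7/(5 * ((s - 2)^2 - 1))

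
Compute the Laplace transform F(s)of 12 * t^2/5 24/(5 * s^3)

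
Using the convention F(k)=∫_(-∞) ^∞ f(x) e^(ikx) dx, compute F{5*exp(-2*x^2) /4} 5*sqrt(2)*sqrt(pi)*exp(-k^2/8) /8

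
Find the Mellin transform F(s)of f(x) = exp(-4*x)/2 gamma(s)/(2*2^(2*s))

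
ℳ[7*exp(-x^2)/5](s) 7*gamma(s/2)/10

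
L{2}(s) 2/s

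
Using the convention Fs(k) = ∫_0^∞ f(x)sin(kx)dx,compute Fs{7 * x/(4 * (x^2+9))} 7 * pi * exp(-3 * k)/8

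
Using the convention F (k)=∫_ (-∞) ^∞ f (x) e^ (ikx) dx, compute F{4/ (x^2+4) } 2*pi*exp (-2*Abs (k) ) 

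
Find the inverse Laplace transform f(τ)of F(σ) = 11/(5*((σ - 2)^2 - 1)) 11*exp(2*τ)*sinh(τ)/5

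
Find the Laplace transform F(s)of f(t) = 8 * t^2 16/s^3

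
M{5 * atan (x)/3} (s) -5 * pi * sec (pi * s/2)/ (6 * s)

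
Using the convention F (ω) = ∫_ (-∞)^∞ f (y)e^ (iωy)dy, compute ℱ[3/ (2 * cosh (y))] 3 * pi/ (2 * cosh (pi * ω/2))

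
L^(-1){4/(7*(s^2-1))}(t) 4*sinh(t)/7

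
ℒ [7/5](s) 7/(5*s)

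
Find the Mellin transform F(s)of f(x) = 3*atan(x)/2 -3*pi*sec(pi*s/2)/(4*s)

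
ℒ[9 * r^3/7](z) 54/(7 * z^4)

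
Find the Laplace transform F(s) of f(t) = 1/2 1/(2 * s) 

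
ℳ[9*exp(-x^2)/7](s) 9*gamma(s/2)/14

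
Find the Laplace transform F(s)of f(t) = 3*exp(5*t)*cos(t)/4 3*(s - 5)/(4*((s - 5)^2 + 1))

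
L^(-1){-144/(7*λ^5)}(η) -6*η^4/7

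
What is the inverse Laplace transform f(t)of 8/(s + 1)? 8 * exp(-t)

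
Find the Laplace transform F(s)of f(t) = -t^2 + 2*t 2/s^2 - 2/s^3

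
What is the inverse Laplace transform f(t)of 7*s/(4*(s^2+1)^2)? 7*t*sin(t)/8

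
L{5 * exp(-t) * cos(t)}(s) 5 * (s + 1)/((s + 1)^2 + 1)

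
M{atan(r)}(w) -pi * sec(pi * w/2)/(2 * w)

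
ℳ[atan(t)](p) -pi*sec(pi*p/2)/(2*p)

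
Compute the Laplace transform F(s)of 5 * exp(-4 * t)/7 5/(7 * (s+4))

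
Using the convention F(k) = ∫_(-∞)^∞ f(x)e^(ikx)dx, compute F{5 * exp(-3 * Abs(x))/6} 5/(k^2 + 9)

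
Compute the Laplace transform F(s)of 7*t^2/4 7/(2*s^3)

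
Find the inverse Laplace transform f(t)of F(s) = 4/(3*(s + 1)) 4*exp(-t)/3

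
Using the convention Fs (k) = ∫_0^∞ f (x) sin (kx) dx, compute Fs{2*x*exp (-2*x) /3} 8*k/ (3*(k^2 + 4) ^2) 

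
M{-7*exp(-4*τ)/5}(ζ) -7*gamma(ζ)/(5*4^ζ)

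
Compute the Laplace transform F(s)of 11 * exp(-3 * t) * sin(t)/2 11/(2 * ((s + 3)^2 + 1))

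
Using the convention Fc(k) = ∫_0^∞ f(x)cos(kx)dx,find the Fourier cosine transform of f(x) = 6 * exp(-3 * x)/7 18/(7 * (k^2 + 9))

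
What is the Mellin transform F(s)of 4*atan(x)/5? -2*pi*sec(pi*s/2)/(5*s)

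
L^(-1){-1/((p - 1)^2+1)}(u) -exp(u) * sin(u)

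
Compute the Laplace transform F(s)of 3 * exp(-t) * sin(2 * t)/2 3/((s + 1)^2 + 4)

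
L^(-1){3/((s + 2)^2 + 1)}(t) 3*exp(-2*t)*sin(t)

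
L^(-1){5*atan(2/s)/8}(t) 5*sin(2*t)/(8*t)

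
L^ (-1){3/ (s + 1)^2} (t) 3 * t * exp (-t)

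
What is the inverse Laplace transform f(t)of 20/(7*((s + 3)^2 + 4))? 10*exp(-3*t)*sin(2*t)/7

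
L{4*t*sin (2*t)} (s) 16*s/ (s^2+4)^2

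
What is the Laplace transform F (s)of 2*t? 2/s^2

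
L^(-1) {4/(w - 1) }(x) 4 * exp(x) 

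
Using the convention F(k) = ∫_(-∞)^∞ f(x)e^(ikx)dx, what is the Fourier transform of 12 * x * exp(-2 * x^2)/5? 3 * sqrt(2) * I * sqrt(pi) * k * exp(-k^2/8)/10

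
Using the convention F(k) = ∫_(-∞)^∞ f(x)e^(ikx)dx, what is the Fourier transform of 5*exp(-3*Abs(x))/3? 10/(k^2 + 9)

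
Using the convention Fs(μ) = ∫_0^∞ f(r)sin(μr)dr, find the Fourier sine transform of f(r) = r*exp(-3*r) 6*μ/(μ^2 + 9)^2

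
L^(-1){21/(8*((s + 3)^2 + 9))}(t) 7*exp(-3*t)*sin(3*t)/8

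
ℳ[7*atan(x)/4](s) -7*pi*sec(pi*s/2)/(8*s)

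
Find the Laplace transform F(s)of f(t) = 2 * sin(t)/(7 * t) 2 * atan(1/s)/7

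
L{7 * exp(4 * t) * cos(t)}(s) 7 * (s - 4)/((s - 4)^2+1)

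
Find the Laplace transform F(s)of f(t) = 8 8/s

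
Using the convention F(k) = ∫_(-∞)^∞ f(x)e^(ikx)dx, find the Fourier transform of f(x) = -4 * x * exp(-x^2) -2 * I * sqrt(pi) * k * exp(-k^2/4)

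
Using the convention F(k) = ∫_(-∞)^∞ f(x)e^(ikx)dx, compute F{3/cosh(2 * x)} 3 * pi/(2 * cosh(pi * k/4))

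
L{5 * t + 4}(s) 5/s^2 + 4/s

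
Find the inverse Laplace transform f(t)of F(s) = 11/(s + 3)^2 11*t*exp(-3*t)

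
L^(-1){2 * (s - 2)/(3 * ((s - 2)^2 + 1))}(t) 2 * exp(2 * t) * cos(t)/3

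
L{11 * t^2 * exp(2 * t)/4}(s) 11/(2 * (s - 2)^3)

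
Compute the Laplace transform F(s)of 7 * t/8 7/(8 * s^2)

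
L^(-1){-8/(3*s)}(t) -8/3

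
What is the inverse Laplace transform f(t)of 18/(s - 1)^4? 3 * t^3 * exp(t)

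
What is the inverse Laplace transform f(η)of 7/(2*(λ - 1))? 7*exp(η)/2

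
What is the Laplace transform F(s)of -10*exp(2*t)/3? -10/(3*s - 6)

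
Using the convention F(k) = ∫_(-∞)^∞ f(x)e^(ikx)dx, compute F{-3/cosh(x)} -3*pi/cosh(pi*k/2)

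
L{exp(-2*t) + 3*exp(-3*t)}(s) 3/(s + 3) + 1/(s + 2)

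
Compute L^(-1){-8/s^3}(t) -4*t^2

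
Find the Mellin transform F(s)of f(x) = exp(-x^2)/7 gamma(s/2)/14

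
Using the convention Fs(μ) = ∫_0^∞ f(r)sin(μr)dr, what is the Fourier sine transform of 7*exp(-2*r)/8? 7*μ/(8*(μ^2 + 4))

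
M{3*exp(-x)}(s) 3*gamma(s)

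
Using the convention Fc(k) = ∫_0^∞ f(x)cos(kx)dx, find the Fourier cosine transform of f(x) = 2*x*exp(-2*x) 2*(4 - k^2)/(k^2 + 4)^2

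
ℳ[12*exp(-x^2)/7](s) 6*gamma(s/2)/7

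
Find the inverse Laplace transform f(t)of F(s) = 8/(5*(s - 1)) 8*exp(t)/5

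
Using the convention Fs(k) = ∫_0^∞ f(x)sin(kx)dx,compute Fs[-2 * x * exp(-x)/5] -4 * k/(5 * (k^2 + 1)^2)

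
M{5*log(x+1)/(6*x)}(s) -5*pi*csc(pi*s)/(6*s - 6)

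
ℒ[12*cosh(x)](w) 12*w/(w^2 - 1)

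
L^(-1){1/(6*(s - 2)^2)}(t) t*exp(2*t)/6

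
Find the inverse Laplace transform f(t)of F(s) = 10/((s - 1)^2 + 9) 10*exp(t)*sin(3*t)/3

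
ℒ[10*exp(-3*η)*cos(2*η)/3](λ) 10*(λ + 3)/(3*((λ + 3)^2 + 4))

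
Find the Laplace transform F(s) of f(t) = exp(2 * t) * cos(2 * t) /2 (s - 2) /(2 * ((s - 2) ^2+4) ) 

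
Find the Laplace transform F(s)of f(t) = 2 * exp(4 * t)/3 2/(3 * (s - 4))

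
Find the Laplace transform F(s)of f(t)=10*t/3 10/(3*s^2)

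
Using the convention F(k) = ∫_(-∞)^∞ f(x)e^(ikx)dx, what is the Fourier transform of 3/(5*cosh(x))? 3*pi/(5*cosh(pi*k/2))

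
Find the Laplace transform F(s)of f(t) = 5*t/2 5/(2*s^2)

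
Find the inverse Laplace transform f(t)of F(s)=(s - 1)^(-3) t^2 * exp(t)/2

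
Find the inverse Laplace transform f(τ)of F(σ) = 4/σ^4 2*τ^3/3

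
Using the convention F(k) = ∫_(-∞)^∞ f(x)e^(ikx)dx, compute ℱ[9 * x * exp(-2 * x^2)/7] 9 * sqrt(2) * I * sqrt(pi) * k * exp(-k^2/8)/56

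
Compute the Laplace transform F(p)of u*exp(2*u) (p - 2)^(-2)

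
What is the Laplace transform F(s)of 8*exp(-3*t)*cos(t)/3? 8*(s + 3)/(3*((s + 3)^2 + 1))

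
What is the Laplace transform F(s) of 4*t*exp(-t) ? 4/(s + 1) ^2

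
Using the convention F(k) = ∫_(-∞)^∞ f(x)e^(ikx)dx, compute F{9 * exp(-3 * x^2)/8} 3 * sqrt(3) * sqrt(pi) * exp(-k^2/12)/8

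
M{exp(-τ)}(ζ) gamma(ζ)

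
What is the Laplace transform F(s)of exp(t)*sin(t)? 1/((s - 1)^2 + 1)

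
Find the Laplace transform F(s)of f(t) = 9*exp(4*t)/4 9/(4*(s - 4))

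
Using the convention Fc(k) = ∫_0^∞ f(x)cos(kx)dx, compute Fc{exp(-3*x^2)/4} sqrt(3)*sqrt(pi)*exp(-k^2/12)/24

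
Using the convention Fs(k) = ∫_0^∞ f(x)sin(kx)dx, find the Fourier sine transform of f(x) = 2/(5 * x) pi/5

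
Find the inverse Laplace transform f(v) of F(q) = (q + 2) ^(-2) v*exp(-2*v) 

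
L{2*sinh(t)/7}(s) 2/(7*(s^2 - 1))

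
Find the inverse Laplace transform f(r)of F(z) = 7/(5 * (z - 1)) 7 * exp(r)/5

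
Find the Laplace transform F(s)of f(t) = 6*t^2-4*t 12/s^3-4/s^2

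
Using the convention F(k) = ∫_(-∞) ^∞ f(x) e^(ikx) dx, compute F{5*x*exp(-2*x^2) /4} 5*sqrt(2)*I*sqrt(pi)*k*exp(-k^2/8) /32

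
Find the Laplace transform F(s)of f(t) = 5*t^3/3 10/s^4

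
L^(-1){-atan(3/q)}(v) -sin(3*v)/v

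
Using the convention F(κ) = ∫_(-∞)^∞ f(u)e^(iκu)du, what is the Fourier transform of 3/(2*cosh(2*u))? 3*pi/(4*cosh(pi*κ/4))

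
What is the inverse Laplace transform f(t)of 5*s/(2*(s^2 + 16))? 5*cos(4*t)/2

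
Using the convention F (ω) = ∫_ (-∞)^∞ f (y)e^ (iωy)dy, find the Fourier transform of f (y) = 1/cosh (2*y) pi/ (2*cosh (pi*ω/4))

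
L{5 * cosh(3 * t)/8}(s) 5 * s/(8 * (s^2-9))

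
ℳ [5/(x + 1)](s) 5 * pi * csc(pi * s) 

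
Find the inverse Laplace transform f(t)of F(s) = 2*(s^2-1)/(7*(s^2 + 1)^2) 2*t*cos(t)/7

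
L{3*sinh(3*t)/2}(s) 9/(2*(s^2 - 9))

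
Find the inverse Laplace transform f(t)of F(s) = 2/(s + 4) 2*exp(-4*t)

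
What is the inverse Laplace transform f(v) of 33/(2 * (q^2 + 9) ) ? 11 * sin(3 * v) /2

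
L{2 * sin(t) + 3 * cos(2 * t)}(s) 2/(s^2 + 1) + 3 * s/(s^2 + 4)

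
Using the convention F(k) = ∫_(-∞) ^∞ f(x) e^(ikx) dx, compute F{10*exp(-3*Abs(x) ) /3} 20/(k^2 + 9) 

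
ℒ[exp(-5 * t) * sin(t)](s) 1/((s + 5) ^2 + 1) 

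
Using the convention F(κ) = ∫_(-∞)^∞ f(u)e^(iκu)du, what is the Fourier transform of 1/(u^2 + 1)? pi * exp(-Abs(κ))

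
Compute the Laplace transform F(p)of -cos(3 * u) -p/(p^2 + 9)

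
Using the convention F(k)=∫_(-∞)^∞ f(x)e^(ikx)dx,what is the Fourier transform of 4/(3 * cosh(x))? 4 * pi/(3 * cosh(pi * k/2))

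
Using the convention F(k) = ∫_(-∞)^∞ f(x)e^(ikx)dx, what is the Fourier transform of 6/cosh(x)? 6 * pi/cosh(pi * k/2)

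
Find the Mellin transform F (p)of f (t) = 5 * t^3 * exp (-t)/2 5 * gamma (p + 3)/2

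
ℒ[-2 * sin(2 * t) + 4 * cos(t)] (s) 4 * s/(s^2 + 1) - 4/(s^2 + 4)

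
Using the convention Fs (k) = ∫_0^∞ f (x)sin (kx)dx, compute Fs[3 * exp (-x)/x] 3 * atan (k)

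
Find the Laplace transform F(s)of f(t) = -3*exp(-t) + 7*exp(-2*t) 7/(s + 2) - 3/(s + 1)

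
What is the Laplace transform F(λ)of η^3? 6/λ^4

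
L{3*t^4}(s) 72/s^5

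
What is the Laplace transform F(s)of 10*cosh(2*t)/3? 10*s/(3*(s^2 - 4))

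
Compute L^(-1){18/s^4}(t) 3 * t^3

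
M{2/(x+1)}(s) 2*pi*csc(pi*s)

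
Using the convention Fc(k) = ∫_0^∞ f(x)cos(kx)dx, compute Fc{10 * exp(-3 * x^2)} 5 * sqrt(3) * sqrt(pi) * exp(-k^2/12)/3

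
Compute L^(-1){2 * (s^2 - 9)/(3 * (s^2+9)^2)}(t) 2 * t * cos(3 * t)/3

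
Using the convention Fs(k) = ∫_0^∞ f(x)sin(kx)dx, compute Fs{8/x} 4 * pi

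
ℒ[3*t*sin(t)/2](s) 3*s/(s^2+1)^2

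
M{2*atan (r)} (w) -pi*sec (pi*w/2)/w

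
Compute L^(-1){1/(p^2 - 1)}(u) sinh(u)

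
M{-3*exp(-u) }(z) -3*gamma(z) 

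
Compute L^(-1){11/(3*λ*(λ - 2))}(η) 11*exp(η)*sinh(η)/3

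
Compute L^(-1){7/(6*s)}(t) 7/6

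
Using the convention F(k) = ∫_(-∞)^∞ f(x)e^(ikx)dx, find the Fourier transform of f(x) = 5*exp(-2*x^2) 5*sqrt(2)*sqrt(pi)*exp(-k^2/8)/2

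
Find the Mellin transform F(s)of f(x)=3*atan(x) -3*pi*sec(pi*s/2)/(2*s)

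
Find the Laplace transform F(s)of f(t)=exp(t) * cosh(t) (s - 1)/(s * (s - 2))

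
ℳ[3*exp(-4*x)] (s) 3*gamma(s)/4^s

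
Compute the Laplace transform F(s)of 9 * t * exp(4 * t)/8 9/(8 * (s - 4)^2)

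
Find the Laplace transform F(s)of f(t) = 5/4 5/(4*s)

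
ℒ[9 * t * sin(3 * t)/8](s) 27 * s/(4 * (s^2+9)^2)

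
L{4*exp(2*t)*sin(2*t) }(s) 8/((s - 2) ^2 + 4) 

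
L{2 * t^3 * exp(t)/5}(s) 12/(5 * (s - 1)^4)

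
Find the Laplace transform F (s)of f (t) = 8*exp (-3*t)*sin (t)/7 8/ (7*( (s + 3)^2 + 1))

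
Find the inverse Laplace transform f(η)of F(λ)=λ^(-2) η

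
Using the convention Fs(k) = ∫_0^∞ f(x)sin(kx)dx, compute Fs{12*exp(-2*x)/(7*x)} 12*atan(k/2)/7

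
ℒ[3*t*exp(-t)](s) 3/(s+1)^2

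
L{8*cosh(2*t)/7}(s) 8*s/(7*(s^2 - 4))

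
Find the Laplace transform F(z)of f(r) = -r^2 -2/z^3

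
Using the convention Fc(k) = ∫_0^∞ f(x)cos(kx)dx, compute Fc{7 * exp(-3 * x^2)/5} 7 * sqrt(3) * sqrt(pi) * exp(-k^2/12)/30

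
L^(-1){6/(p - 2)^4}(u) u^3*exp(2*u)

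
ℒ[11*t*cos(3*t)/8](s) 11*(s^2-9)/(8*(s^2 + 9)^2)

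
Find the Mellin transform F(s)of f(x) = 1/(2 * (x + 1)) pi * csc(pi * s)/2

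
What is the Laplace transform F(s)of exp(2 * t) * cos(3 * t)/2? (s - 2)/(2 * ((s - 2)^2+9))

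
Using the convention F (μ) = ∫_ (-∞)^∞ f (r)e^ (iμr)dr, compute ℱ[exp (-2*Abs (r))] 4/ (μ^2 + 4)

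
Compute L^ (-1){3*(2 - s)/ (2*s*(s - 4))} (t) -3*exp (2*t)*cosh (2*t)/2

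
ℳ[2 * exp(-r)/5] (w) 2 * gamma(w)/5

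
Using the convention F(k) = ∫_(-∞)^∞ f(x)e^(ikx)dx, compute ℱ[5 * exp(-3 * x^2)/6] 5 * sqrt(3) * sqrt(pi) * exp(-k^2/12)/18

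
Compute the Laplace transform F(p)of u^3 6/p^4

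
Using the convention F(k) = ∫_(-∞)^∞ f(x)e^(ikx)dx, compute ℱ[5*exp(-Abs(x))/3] 10/(3*(k^2 + 1))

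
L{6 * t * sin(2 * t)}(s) 24 * s/(s^2 + 4)^2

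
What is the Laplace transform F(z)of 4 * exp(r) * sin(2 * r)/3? 8/(3 * ((z - 1)^2+4))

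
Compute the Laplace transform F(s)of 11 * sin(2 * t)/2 11/(s^2+4)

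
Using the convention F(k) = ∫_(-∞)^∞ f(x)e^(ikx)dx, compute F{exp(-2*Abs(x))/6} 2/(3*(k^2 + 4))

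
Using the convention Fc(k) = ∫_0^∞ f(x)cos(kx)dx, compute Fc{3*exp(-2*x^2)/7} 3*sqrt(2)*sqrt(pi)*exp(-k^2/8)/28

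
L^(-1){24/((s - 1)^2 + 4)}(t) 12*exp(t)*sin(2*t)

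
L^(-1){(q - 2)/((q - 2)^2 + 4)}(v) exp(2 * v) * cos(2 * v)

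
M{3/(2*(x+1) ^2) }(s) -3*pi*(s - 1) /(2*sin(pi*s) ) 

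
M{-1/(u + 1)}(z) -pi*csc(pi*z)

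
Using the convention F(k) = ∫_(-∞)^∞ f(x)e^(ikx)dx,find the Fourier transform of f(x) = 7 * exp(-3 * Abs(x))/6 7/(k^2 + 9)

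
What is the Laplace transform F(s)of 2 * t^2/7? 4/(7 * s^3)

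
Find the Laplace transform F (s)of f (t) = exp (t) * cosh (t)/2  (s - 1)/ (2 * s * (s - 2))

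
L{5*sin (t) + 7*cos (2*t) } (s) 7*s/ (s^2 + 4) + 5/ (s^2 + 1) 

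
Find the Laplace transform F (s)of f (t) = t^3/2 3/s^4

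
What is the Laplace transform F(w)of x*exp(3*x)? (w - 3)^(-2)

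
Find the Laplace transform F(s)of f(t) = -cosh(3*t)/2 -s/(2*s^2 - 18)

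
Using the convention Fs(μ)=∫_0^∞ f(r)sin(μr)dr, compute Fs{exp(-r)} μ/(μ^2 + 1)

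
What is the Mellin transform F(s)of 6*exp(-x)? 6*gamma(s)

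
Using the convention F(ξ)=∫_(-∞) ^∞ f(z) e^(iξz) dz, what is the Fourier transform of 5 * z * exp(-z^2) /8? 5 * I * sqrt(pi) * ξ * exp(-ξ^2/4) /16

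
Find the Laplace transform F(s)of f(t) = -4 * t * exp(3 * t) -4/(s - 3)^2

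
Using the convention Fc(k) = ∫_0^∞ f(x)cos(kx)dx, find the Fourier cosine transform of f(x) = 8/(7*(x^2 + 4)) 2*pi*exp(-2*k)/7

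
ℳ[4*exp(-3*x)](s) 4*gamma(s)/3^s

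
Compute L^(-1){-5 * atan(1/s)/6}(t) -5 * sin(t)/(6 * t)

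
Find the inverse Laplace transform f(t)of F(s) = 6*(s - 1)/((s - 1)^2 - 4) 6*exp(t)*cosh(2*t)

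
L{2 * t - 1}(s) 2/s^2 - 1/s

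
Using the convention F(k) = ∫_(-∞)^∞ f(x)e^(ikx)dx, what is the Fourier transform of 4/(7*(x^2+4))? 2*pi*exp(-2*Abs(k))/7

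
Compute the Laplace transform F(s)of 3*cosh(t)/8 3*s/(8*(s^2 - 1))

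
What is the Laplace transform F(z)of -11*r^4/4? -66/z^5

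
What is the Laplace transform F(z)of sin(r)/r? atan(1/z)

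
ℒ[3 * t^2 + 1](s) 1/s + 6/s^3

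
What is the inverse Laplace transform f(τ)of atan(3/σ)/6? sin(3*τ)/(6*τ)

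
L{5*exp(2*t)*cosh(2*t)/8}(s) 5*(s - 2)/(8*s*(s - 4))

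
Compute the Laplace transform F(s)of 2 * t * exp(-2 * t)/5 2/(5 * (s + 2)^2)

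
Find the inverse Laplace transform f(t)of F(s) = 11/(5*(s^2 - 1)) 11*sinh(t)/5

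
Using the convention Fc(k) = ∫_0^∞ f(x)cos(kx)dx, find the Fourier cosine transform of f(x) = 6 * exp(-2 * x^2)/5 3 * sqrt(2) * sqrt(pi) * exp(-k^2/8)/10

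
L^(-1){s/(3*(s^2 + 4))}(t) cos(2*t)/3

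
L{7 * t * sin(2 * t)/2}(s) 14 * s/(s^2 + 4)^2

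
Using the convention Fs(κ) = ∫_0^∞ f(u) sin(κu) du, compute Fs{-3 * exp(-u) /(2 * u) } -3 * atan(κ) /2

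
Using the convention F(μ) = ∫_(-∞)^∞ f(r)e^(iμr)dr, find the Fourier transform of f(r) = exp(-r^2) sqrt(pi)*exp(-μ^2/4)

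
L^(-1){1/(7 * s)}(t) 1/7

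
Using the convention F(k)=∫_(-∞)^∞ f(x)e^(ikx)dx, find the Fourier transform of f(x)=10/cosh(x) 10*pi/cosh(pi*k/2)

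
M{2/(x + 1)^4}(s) gamma(s) * gamma(4 - s)/3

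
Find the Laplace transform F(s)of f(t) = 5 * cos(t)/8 5 * s/(8 * (s^2+1))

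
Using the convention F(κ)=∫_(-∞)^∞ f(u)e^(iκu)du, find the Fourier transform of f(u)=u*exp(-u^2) I*sqrt(pi)*κ*exp(-κ^2/4)/2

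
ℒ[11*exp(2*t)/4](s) 11/(4*(s - 2))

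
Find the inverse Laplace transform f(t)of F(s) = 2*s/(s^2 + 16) 2*cos(4*t)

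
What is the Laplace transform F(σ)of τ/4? 1/(4 * σ^2)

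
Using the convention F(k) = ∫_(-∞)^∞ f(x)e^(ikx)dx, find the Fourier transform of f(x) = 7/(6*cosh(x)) 7*pi/(6*cosh(pi*k/2))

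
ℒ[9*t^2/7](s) 18/(7*s^3)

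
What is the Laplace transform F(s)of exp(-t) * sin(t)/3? 1/(3 * ((s + 1)^2 + 1))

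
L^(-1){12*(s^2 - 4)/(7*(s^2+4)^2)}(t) 12*t*cos(2*t)/7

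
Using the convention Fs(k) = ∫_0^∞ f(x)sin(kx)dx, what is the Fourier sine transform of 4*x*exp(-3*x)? 24*k/(k^2 + 9)^2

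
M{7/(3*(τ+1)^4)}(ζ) 7*gamma(ζ)*gamma(4 - ζ)/18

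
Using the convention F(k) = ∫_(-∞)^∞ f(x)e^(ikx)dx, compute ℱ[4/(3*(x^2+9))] 4*pi*exp(-3*Abs(k))/9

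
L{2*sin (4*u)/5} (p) 8/ (5*(p^2 + 16))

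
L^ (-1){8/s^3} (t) 4 * t^2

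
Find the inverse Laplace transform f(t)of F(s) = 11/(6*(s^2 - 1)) 11*sinh(t)/6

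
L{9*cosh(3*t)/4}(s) 9*s/(4*(s^2 - 9))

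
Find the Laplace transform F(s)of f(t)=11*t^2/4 11/(2*s^3)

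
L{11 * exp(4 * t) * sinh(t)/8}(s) 11/(8 * ((s - 4)^2 - 1))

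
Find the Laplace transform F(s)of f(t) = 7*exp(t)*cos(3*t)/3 7*(s - 1)/(3*((s - 1)^2+9))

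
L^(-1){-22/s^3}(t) -11 * t^2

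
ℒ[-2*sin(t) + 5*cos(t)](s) 5*s/(s^2 + 1)-2/(s^2 + 1) 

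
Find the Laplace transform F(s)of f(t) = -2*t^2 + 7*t 7/s^2 - 4/s^3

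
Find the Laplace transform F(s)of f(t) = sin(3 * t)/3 1/(s^2 + 9)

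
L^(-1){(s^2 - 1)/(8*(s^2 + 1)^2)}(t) t*cos(t)/8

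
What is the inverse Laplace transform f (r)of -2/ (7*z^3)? -r^2/7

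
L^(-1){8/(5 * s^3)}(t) 4 * t^2/5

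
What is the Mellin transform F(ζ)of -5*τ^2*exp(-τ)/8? -5*gamma(ζ + 2)/8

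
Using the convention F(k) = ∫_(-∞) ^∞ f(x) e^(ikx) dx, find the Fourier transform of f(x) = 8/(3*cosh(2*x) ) 4*pi/(3*cosh(pi*k/4) ) 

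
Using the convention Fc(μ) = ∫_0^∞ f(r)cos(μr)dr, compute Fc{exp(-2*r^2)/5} sqrt(2)*sqrt(pi)*exp(-μ^2/8)/20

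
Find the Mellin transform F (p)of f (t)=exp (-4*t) gamma (p)/4^p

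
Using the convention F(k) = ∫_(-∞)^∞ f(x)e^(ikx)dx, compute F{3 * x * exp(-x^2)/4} 3 * I * sqrt(pi) * k * exp(-k^2/4)/8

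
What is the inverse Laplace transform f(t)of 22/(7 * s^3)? 11 * t^2/7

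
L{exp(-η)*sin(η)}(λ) 1/((λ + 1)^2 + 1)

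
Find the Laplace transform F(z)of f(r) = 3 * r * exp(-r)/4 3/(4 * (z+1)^2)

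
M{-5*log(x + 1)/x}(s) 5*pi*csc(pi*s)/(s - 1)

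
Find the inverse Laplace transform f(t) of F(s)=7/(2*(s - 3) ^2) 7*t*exp(3*t) /2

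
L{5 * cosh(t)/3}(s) 5 * s/(3 * (s^2 - 1))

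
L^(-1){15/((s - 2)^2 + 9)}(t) 5 * exp(2 * t) * sin(3 * t)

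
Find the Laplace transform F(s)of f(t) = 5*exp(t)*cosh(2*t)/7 5*(s - 1)/(7*((s - 1)^2 - 4))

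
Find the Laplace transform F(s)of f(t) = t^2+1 1/s+2/s^3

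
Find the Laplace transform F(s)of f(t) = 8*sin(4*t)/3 32/(3*(s^2 + 16))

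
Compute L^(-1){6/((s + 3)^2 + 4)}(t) 3*exp(-3*t)*sin(2*t)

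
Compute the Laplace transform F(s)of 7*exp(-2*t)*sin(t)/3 7/(3*((s + 2)^2 + 1))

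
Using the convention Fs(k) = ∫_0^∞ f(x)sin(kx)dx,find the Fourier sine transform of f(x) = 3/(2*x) 3*pi/4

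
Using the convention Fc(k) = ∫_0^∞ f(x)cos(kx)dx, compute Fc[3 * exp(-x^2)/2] 3 * sqrt(pi) * exp(-k^2/4)/4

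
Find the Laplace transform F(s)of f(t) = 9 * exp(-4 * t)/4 9/(4 * (s + 4))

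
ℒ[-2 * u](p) -2/p^2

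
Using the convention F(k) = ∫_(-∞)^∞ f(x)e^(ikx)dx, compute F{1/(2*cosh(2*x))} pi/(4*cosh(pi*k/4))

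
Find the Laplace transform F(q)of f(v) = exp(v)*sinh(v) 1/(q*(q - 2))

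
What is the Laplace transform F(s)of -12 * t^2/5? -24/(5 * s^3)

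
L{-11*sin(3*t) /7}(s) -33/(7*s^2+63) 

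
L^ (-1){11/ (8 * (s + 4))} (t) 11 * exp (-4 * t)/8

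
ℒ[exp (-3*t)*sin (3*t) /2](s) 3/ (2*( (s + 3) ^2 + 9) ) 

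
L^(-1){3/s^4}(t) t^3/2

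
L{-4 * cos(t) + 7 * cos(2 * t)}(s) 7 * s/(s^2 + 4) - 4 * s/(s^2 + 1)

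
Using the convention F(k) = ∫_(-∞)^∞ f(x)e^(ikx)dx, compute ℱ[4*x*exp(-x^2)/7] 2*I*sqrt(pi)*k*exp(-k^2/4)/7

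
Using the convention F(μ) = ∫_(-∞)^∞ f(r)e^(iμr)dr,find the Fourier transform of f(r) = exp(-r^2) sqrt(pi) * exp(-μ^2/4)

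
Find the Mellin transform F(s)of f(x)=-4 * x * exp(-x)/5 -4 * gamma(s + 1)/5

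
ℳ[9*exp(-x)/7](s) 9*gamma(s)/7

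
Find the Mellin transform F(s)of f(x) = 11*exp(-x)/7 11*gamma(s)/7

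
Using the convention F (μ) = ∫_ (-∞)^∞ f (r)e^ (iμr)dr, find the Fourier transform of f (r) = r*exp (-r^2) I*sqrt (pi)*μ*exp (-μ^2/4)/2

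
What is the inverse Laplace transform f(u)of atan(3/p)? sin(3*u)/u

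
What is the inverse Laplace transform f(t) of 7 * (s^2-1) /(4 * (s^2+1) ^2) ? 7 * t * cos(t) /4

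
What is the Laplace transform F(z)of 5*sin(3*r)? 15/(z^2 + 9)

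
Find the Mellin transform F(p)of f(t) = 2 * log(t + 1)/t -2 * pi * csc(pi * p)/(p - 1)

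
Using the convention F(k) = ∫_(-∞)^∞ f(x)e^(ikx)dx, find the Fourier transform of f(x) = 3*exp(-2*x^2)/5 3*sqrt(2)*sqrt(pi)*exp(-k^2/8)/10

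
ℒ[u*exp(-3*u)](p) (p+3)^(-2)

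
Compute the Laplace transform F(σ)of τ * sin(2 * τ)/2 2 * σ/(σ^2 + 4)^2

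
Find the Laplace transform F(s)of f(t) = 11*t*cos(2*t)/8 11*(s^2-4)/(8*(s^2 + 4)^2)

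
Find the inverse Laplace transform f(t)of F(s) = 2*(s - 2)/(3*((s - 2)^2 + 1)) 2*exp(2*t)*cos(t)/3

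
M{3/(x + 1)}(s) 3*pi*csc(pi*s)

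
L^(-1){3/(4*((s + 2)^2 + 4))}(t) 3*exp(-2*t)*sin(2*t)/8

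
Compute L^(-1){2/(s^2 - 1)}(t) 2 * sinh(t)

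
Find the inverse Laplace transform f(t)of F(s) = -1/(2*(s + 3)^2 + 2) -exp(-3*t)*sin(t)/2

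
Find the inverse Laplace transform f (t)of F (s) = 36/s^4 6 * t^3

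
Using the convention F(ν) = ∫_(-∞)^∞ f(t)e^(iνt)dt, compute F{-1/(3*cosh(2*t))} -pi/(6*cosh(pi*ν/4))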